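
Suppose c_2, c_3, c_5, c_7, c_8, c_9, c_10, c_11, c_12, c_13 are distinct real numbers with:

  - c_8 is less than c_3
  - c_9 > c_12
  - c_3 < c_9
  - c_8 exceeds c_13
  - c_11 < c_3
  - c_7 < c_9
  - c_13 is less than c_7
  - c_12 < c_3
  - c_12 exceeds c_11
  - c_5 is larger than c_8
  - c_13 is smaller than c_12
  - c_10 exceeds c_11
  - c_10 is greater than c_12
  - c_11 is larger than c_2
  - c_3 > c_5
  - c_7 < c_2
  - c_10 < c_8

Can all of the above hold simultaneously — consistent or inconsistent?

consistent

The single ordering c_13 < c_7 < c_2 < c_11 < c_12 < c_10 < c_8 < c_5 < c_3 < c_9 satisfies every listed relation, so no contradiction arises.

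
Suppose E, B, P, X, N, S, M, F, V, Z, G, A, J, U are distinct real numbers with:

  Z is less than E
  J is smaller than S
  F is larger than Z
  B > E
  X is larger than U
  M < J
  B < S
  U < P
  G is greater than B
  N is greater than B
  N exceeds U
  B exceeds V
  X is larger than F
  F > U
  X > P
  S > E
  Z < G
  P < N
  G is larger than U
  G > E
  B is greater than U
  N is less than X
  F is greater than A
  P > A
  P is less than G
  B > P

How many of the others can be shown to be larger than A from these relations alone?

The elements the relations force above A are P, B, F, N, S, X, G — no chain reaches any other.
That is 7.

7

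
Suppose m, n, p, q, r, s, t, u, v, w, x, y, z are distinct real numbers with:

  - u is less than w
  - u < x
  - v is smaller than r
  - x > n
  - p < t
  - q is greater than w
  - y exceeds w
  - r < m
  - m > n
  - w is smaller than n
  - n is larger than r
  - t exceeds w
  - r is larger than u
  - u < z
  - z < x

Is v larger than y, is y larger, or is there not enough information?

undetermined

Following every chain through v: above v we get r, n, m, x.
y is not reached, and no chain runs the other way from y to v.
So the given relations leave the order of v and y undetermined.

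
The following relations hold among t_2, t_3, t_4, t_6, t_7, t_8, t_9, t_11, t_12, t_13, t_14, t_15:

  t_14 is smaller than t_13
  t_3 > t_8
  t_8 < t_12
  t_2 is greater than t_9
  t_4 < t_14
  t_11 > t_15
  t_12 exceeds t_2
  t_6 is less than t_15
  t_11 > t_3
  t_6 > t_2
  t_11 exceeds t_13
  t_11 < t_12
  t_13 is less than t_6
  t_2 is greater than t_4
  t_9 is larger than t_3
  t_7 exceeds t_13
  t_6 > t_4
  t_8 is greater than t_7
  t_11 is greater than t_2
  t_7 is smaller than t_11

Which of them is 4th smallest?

Piecing the relations together gives one ordering: t_4 < t_14 < t_13 < t_7 < t_8 < t_3 < t_9 < t_2 < t_6 < t_15 < t_11 < t_12.
The 4th smallest is t_7.

t_7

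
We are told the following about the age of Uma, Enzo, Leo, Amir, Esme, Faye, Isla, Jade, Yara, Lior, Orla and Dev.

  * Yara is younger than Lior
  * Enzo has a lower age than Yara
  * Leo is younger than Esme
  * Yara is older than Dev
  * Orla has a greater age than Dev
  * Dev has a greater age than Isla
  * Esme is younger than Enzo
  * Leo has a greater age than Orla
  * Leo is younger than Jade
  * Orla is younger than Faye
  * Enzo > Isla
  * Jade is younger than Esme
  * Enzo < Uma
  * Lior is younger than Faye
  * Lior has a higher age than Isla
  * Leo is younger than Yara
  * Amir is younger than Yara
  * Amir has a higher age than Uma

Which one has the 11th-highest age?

The consecutive relations fix a unique order: Isla < Dev < Orla < Leo < Jade < Esme < Enzo < Uma < Amir < Yara < Lior < Faye.
Counting 11 from the largest end gives Dev.

Dev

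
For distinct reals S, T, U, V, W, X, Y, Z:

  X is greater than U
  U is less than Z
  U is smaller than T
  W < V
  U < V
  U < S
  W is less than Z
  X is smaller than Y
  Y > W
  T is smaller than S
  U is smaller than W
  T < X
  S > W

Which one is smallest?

U

Chaining upward from U: directly above it, W, T, X, S, V, Z; then Y.
That covers every other element, and nothing is given below U, so U is the smallest.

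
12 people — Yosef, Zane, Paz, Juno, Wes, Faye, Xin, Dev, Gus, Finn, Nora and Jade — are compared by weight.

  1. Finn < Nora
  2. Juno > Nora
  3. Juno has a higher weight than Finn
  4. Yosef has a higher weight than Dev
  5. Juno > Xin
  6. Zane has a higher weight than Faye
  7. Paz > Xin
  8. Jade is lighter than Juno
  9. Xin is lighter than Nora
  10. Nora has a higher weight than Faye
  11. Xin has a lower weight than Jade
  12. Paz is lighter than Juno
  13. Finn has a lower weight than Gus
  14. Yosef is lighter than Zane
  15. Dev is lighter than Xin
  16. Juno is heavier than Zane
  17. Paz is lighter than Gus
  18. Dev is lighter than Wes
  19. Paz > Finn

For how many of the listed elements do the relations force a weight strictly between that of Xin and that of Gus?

Chaining upward from Xin reaches: Paz, Jade, Nora, Juno.
Chaining downward from Gus reaches: Dev, Finn, Paz.
Strictly between Xin and Gus are those in both lists: Paz — 1 element.

1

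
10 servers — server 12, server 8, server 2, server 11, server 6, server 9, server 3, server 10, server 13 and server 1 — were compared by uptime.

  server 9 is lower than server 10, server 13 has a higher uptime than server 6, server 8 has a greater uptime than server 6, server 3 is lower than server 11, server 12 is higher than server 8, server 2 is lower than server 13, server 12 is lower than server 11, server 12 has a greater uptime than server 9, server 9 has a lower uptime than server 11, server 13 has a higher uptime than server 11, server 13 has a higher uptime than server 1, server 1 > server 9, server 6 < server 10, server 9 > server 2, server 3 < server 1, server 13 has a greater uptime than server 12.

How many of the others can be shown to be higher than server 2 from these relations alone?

The elements the relations force above server 2 are server 9, server 10, server 1, server 12, server 11, server 13 — no chain reaches any other.
That is 6.

6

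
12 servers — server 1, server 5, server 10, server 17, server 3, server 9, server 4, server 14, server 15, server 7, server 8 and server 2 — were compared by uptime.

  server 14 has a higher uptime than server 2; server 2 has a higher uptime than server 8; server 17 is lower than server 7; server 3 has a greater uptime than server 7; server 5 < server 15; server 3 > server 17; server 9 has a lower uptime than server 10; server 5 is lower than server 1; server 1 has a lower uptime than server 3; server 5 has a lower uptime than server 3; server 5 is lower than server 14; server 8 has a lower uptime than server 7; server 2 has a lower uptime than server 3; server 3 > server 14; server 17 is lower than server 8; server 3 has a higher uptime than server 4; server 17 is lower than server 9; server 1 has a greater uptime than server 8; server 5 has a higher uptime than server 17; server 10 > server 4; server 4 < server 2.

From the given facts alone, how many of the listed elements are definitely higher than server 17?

Directly above server 17: server 5, server 8, server 9, server 7, server 3.
One step further: server 2, server 10, server 14, server 1, server 15 (10 so far).
No other element is forced above server 17 by the given relations, so the count is 10.

10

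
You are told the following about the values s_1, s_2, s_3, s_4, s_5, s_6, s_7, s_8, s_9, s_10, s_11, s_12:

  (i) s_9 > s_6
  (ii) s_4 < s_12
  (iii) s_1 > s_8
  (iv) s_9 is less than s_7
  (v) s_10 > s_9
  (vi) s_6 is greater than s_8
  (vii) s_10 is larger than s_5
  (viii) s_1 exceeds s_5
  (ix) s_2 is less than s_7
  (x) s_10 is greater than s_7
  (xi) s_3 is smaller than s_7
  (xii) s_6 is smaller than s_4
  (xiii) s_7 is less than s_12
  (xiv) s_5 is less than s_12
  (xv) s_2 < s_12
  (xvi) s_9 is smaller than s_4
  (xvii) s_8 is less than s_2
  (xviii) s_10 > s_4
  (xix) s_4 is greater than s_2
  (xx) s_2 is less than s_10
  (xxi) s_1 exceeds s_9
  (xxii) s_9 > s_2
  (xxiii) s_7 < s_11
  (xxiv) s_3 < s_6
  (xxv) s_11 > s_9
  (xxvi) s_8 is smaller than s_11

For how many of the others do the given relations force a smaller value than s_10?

8

From s_10 the given relations immediately reach s_2, s_9, s_7, s_5, s_4.
From those, s_8, s_3, s_6 — 8 in total.
Nothing else is reachable below s_10; 8 in all.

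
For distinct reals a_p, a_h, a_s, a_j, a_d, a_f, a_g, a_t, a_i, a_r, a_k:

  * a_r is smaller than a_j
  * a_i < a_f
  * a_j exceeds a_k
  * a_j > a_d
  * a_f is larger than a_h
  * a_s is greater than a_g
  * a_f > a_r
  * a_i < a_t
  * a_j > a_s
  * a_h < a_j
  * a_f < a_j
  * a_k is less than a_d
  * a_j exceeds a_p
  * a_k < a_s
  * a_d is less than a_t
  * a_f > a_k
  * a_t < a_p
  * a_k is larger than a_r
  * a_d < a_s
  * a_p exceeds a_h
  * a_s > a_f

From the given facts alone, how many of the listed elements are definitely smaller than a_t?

4

The elements the relations force below a_t are a_r, a_k, a_i, a_d — no chain reaches any other.
That is 4.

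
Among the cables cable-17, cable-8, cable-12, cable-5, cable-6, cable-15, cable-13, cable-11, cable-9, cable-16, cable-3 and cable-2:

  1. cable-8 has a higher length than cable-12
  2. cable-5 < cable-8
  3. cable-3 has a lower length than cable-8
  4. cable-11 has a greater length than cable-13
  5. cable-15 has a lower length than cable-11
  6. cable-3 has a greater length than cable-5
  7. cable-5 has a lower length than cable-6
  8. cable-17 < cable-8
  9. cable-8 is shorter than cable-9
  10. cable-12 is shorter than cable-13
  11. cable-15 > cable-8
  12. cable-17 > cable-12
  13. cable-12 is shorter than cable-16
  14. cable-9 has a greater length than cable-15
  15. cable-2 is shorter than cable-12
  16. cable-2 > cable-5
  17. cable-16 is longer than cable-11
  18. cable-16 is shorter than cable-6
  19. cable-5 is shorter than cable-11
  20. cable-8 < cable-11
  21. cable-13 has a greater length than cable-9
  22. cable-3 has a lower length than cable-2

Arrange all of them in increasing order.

cable-5 < cable-3 < cable-2 < cable-12 < cable-17 < cable-8 < cable-15 < cable-9 < cable-13 < cable-11 < cable-16 < cable-6

Each adjacent pair is fixed by a given relation: cable-5 < cable-3; cable-3 < cable-2; cable-2 < cable-12; cable-12 < cable-17; cable-17 < cable-8; cable-8 < cable-15; cable-15 < cable-9; cable-9 < cable-13; cable-13 < cable-11; cable-11 < cable-16; cable-16 < cable-6. Chaining them end to end gives the full order.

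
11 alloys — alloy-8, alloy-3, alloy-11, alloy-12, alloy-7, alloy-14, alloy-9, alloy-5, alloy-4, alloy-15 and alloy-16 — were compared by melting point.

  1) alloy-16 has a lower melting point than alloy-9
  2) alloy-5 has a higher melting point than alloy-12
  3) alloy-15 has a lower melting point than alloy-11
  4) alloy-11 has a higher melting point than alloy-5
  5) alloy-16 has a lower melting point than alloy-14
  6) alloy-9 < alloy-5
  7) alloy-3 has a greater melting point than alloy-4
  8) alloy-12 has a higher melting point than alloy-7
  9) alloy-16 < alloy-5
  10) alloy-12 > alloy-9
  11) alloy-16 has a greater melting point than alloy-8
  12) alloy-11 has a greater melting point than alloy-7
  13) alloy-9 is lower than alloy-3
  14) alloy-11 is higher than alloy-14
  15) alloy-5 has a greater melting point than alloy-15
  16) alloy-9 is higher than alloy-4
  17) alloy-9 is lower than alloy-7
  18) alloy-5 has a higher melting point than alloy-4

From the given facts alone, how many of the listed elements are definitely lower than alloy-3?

From alloy-3 the given relations immediately reach alloy-4, alloy-9.
From those, alloy-16 — 3 in total.
From those, alloy-8 — 4 in total.
No other element is forced below alloy-3 by the given relations, so the count is 4.

4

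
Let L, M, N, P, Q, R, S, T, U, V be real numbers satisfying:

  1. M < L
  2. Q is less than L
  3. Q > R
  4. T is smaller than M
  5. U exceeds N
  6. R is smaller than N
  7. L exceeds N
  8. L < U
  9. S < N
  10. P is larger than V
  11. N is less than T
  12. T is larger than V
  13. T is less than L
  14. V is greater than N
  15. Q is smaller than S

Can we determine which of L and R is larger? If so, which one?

Link the given pairs in sequence: R < Q; Q < S; S < N; N < V; V < T; T < M; M < L.
Chaining these gives R < Q < S < N < V < T < M < L.
So L is larger.

L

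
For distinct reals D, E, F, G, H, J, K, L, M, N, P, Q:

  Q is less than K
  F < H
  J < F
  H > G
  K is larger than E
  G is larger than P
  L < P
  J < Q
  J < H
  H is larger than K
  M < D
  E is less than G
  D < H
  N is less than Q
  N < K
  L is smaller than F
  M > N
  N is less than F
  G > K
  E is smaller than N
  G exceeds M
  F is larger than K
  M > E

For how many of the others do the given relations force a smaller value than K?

4

Directly below K: E, N, Q.
One step further: J (4 so far).
Nothing else is reachable below K; 4 in all.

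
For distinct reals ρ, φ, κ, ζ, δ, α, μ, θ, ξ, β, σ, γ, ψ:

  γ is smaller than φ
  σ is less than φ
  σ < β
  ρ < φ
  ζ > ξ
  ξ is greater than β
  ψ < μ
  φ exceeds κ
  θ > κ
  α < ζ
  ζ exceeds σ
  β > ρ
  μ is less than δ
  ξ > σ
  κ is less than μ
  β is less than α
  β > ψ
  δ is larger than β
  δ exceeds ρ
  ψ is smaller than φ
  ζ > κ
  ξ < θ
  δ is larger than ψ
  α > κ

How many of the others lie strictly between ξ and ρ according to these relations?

1

Chaining upward from ρ reaches: β, α, φ, δ, θ, ζ.
Chaining downward from ξ reaches: ψ, σ, β.
Strictly between ρ and ξ are those in both lists: β — 1 element.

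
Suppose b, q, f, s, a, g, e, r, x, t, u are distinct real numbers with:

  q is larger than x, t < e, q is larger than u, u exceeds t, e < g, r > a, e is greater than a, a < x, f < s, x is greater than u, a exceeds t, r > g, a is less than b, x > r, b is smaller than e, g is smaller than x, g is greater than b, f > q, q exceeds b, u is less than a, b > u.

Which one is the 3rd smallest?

a

Piecing the relations together gives one ordering: t < u < a < b < e < g < r < x < q < f < s.
Counting 3 from the smallest end gives a.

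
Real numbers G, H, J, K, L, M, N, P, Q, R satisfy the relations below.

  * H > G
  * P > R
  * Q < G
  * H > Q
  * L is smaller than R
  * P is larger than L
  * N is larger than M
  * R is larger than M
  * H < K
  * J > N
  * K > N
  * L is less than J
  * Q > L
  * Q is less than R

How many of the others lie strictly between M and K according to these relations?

1

Chaining upward from M reaches: N, J, R, P.
Chaining downward from K reaches: N, L, Q, G, H.
Strictly between M and K are those in both lists: N — 1 element.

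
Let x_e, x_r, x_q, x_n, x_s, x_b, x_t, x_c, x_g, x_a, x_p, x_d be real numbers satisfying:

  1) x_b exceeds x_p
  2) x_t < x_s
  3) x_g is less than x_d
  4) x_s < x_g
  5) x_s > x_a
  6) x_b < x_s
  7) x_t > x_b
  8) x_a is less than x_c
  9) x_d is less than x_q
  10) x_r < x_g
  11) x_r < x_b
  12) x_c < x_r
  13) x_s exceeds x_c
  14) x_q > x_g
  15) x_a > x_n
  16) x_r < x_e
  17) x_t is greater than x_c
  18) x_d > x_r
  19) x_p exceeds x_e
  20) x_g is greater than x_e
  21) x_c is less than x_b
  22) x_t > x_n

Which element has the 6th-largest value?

Piecing the relations together gives one ordering: x_n < x_a < x_c < x_r < x_e < x_p < x_b < x_t < x_s < x_g < x_d < x_q.
Counting 6 from the largest end gives x_b.

x_b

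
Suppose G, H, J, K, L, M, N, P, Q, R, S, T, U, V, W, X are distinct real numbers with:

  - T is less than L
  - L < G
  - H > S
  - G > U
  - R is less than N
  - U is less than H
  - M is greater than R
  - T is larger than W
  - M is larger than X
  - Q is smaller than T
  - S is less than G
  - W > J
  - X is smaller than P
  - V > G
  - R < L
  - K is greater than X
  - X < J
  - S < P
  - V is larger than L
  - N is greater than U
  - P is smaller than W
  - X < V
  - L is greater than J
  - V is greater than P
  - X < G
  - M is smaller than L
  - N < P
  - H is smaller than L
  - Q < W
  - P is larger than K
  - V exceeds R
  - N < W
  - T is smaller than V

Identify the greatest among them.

V

U is not greatest since U < N; S is not greatest since S < P; X is not greatest since X < P; K is not greatest since K < P; R is not greatest since R < M; N is not greatest since N < W; J is not greatest since J < W; H is not greatest since H < L; P is not greatest since P < V; M is not greatest since M < L; Q is not greatest since Q < T; W is not greatest since W < T; T is not greatest since T < L; L is not greatest since L < G; G is not greatest since G < V.
Only V has nothing above it, so V is the greatest.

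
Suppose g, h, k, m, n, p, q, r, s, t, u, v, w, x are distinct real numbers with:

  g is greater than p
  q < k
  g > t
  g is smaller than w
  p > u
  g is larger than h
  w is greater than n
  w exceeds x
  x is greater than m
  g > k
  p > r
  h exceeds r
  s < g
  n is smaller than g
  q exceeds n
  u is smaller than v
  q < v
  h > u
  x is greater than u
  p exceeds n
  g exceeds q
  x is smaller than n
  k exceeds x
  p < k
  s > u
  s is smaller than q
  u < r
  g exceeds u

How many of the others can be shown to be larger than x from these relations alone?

Directly above x: n, k, w.
One step further: q, p, g (6 so far).
One step further: v (7 so far).
Nothing else is reachable above x; 7 in all.

7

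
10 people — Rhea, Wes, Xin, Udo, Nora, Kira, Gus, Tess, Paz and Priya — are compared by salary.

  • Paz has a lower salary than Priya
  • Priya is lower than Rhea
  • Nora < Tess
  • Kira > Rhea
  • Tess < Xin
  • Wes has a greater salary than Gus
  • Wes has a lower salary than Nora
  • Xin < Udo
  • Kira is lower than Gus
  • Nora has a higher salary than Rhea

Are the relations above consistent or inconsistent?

consistent

Every relation is compatible with Paz < Priya < Rhea < Kira < Gus < Wes < Nora < Tess < Xin < Udo; the set is consistent.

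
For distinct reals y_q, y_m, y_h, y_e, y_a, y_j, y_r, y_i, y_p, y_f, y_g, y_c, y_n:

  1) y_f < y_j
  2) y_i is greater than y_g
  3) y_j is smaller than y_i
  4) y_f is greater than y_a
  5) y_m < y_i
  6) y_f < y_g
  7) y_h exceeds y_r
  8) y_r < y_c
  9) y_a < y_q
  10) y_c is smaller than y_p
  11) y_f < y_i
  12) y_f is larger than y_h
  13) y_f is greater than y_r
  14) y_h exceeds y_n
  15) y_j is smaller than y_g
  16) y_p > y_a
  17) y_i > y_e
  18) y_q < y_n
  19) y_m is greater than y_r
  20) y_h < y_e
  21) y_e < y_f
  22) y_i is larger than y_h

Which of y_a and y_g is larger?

The relevant relations are y_a < y_q; y_q < y_n; y_n < y_h; y_h < y_e; y_e < y_f; y_f < y_g.
Chaining these gives y_a < y_q < y_n < y_h < y_e < y_f < y_g.
So y_a < y_g; y_g is the larger of the two.

y_g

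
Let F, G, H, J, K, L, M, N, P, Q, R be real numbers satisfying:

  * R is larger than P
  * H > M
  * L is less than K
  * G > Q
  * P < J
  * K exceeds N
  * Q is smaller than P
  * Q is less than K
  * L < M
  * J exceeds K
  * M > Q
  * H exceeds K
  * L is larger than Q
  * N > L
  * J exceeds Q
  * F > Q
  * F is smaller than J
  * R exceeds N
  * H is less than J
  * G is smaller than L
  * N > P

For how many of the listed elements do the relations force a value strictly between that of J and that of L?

Chaining upward from L reaches: N, M, K, H, R.
Chaining downward from J reaches: Q, G, P, N, M, K, H, F.
Strictly between L and J are those in both lists: N, M, K, H — 4 elements.

4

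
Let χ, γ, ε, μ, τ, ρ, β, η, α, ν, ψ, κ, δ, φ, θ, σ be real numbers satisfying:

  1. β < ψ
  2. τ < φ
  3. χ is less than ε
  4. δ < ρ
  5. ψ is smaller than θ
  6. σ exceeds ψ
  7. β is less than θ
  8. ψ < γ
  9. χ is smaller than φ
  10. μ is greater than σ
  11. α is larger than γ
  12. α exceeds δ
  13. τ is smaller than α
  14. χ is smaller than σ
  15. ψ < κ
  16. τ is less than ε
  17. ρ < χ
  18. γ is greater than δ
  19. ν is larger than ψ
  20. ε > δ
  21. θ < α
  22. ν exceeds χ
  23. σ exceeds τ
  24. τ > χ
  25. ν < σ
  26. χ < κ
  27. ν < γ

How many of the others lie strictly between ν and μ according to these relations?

Chaining upward from ν reaches: γ, σ, α.
Chaining downward from μ reaches: δ, ρ, χ, β, ψ, τ, σ.
Strictly between ν and μ are those in both lists: σ — 1 element.

1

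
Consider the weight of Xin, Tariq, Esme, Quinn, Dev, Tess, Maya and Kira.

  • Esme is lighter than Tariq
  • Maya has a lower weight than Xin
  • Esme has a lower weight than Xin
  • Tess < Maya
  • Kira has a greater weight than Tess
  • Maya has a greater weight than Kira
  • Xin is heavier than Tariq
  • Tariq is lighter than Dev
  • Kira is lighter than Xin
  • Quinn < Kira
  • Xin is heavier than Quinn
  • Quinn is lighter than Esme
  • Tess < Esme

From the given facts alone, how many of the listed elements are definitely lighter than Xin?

Directly below Xin: Quinn, Esme, Tariq, Kira, Maya.
One step further: Tess (6 so far).
No other element is forced below Xin by the given relations, so the count is 6.

6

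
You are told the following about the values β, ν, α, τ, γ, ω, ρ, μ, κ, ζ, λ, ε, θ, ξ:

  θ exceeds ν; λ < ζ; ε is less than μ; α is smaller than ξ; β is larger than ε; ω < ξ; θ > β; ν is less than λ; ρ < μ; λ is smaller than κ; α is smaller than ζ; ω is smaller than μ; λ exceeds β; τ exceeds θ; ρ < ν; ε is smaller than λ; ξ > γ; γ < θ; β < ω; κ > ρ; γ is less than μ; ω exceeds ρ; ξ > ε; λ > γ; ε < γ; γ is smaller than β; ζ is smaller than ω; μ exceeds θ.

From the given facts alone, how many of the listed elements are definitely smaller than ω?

8

The elements the relations force below ω are ρ, ε, γ, β, ν, λ, α, ζ — no chain reaches any other.
That is 8.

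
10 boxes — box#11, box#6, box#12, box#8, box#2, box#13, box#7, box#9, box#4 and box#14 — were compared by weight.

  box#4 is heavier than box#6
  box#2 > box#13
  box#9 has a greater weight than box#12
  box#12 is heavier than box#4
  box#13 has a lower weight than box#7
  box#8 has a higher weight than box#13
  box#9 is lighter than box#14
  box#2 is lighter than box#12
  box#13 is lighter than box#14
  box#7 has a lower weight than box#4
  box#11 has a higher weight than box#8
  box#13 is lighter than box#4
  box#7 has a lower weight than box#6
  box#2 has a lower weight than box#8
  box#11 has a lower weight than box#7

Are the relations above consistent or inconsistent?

The single ordering box#13 < box#2 < box#8 < box#11 < box#7 < box#6 < box#4 < box#12 < box#9 < box#14 satisfies every listed relation, so no contradiction arises.

consistent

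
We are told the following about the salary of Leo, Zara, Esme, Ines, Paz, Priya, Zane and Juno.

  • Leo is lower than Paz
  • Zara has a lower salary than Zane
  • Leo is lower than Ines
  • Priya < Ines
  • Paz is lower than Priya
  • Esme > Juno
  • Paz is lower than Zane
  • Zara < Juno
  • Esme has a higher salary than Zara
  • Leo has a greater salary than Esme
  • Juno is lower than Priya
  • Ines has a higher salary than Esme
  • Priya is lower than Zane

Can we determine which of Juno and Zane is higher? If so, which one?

Link the given pairs in sequence: Juno < Esme; Esme < Leo; Leo < Paz; Paz < Zane.
Chaining these gives Juno < Esme < Leo < Paz < Zane.
So Zane is higher.

Zane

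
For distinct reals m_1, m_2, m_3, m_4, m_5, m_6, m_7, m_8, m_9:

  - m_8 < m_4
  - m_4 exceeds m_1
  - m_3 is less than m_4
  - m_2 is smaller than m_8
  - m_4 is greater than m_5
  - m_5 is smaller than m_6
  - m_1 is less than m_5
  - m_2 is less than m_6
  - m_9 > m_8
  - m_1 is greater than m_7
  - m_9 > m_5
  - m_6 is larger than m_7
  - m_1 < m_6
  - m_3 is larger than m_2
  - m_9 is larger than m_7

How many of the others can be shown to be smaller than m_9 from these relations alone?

Directly below m_9: m_7, m_8, m_5.
One step further: m_2, m_1 (5 so far).
Nothing else is reachable below m_9; 5 in all.

5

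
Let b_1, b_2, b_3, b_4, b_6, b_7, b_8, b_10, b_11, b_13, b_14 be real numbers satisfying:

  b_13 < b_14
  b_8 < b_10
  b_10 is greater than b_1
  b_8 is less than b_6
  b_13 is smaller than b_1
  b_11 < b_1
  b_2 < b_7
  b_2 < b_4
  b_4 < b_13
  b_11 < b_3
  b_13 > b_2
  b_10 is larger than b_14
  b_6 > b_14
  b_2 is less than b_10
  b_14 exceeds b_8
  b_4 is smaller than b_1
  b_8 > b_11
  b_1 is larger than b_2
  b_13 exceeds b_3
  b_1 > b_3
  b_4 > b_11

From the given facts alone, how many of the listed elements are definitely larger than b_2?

Directly above b_2: b_4, b_13, b_1, b_10, b_7.
One step further: b_14 (6 so far).
One step further: b_6 (7 so far).
Nothing else is reachable above b_2; 7 in all.

7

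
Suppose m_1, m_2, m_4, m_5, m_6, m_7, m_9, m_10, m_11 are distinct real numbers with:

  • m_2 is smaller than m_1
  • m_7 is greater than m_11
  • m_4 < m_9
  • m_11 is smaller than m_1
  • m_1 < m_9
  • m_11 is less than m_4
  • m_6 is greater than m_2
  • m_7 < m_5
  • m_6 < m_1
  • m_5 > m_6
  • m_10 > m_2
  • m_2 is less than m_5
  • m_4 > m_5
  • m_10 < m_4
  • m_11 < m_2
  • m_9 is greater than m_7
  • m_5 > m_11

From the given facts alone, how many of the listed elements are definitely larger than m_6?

4

The elements the relations force above m_6 are m_5, m_1, m_4, m_9 — no chain reaches any other.
That is 4.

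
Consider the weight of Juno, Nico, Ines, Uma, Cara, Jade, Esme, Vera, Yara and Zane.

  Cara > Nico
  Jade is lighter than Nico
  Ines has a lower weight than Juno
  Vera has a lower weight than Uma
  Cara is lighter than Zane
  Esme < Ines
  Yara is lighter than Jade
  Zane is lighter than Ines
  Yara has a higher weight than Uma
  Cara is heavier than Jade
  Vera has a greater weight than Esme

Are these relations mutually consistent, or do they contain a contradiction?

consistent

The single ordering Esme < Vera < Uma < Yara < Jade < Nico < Cara < Zane < Ines < Juno satisfies every listed relation, so no contradiction arises.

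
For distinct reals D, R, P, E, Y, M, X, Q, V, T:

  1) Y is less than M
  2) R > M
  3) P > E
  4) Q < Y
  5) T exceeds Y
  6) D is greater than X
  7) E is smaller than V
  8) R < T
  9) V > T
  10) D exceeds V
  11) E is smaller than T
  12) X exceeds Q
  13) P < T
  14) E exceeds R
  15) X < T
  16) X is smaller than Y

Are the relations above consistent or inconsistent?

The single ordering Q < X < Y < M < R < E < P < T < V < D satisfies every listed relation, so no contradiction arises.

consistent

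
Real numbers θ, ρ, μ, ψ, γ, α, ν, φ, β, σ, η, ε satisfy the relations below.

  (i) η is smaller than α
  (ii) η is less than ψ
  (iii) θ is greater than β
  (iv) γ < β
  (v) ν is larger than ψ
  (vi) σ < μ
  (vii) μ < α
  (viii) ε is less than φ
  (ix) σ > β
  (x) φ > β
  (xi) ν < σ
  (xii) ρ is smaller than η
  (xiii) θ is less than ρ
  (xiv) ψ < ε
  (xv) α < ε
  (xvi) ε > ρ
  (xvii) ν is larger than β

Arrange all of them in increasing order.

γ < β < θ < ρ < η < ψ < ν < σ < μ < α < ε < φ

Nothing is placed below γ, so it is least; from there γ < β; β < θ; θ < ρ; ρ < η; η < ψ; ψ < ν; ν < σ; σ < μ; μ < α; α < ε; ε < φ, each given directly.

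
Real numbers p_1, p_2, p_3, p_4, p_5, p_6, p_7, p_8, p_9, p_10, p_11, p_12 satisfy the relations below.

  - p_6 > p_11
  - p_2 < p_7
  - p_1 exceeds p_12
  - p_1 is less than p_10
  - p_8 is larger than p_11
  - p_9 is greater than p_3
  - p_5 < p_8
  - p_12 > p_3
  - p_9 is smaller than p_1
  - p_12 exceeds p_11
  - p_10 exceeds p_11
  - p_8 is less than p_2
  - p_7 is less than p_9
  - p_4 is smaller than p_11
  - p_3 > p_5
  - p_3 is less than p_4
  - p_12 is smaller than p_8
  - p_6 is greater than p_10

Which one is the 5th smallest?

p_12

Chaining the given pairs: p_5 < p_3 < p_4 < p_11 < p_12 < p_8 < p_2 < p_7 < p_9 < p_1 < p_10 < p_6.
Counting 5 from the smallest end gives p_12.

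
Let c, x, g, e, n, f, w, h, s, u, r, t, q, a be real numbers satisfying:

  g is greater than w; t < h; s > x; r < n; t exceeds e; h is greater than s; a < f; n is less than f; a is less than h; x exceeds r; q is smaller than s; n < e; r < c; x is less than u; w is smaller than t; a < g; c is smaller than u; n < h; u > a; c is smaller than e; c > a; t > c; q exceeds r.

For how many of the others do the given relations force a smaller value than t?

6

Directly below t: c, w, e.
One step further: r, a, n (6 so far).
No other element is forced below t by the given relations, so the count is 6.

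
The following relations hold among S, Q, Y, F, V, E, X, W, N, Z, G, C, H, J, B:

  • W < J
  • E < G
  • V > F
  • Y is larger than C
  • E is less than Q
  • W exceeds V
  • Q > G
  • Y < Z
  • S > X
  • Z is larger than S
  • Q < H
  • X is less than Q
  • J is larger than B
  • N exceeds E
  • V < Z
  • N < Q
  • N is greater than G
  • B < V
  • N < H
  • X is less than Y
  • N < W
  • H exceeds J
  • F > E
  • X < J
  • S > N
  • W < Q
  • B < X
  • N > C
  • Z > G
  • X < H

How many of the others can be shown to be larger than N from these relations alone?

Directly above N: S, W, Q, H.
One step further: Z, J (6 so far).
No other element is forced above N by the given relations, so the count is 6.

6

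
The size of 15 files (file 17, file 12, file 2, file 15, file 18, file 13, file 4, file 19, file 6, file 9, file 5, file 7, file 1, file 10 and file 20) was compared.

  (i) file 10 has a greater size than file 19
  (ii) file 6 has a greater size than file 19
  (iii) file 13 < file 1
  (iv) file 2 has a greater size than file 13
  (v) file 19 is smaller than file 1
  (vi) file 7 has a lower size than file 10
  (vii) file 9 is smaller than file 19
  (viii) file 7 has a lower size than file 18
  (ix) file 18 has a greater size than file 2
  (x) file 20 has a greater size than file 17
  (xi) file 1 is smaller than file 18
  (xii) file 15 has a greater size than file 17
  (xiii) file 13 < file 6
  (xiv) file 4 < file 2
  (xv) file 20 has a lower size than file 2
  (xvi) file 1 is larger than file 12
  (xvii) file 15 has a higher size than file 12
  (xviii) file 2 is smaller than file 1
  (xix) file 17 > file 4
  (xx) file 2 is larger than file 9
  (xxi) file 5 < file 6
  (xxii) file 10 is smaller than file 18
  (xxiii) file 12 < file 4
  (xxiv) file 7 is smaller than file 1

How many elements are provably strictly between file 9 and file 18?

The relations place file 9 below file 18. An element lies strictly between them when it is forced above file 9 and also forced below file 18.
Above file 9: {file 19, file 10, file 6, file 2, file 1}. Below file 18: {file 7, file 12, file 4, file 17, file 20, file 19, file 10, file 13, file 2, file 1}.
Intersection: {file 19, file 10, file 2, file 1} — 4.

4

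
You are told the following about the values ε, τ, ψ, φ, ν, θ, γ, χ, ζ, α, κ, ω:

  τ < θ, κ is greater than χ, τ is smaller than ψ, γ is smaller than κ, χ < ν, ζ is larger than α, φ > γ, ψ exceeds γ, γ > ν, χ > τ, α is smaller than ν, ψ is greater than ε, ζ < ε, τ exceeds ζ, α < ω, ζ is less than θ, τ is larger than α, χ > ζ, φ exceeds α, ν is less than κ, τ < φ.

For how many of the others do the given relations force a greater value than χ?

5

Directly above χ: ν, κ.
One step further: γ (3 so far).
One step further: ψ, φ (5 so far).
No other element is forced above χ by the given relations, so the count is 5.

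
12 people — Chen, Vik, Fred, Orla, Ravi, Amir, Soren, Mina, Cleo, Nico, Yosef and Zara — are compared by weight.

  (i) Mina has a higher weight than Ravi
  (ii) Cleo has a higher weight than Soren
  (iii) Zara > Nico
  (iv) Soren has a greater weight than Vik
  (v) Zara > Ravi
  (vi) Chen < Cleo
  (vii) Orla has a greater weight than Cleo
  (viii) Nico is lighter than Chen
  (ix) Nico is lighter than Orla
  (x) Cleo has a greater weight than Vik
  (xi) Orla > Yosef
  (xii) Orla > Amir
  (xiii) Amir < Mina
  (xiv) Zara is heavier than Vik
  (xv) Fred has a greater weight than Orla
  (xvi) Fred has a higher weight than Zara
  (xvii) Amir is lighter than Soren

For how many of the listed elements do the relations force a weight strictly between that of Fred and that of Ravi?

The relations place Ravi below Fred. An element lies strictly between them when it is forced above Ravi and also forced below Fred.
Above Ravi: {Mina, Zara}. Below Fred: {Amir, Vik, Soren, Nico, Chen, Cleo, Yosef, Zara, Orla}.
Intersection: {Zara} — 1.

1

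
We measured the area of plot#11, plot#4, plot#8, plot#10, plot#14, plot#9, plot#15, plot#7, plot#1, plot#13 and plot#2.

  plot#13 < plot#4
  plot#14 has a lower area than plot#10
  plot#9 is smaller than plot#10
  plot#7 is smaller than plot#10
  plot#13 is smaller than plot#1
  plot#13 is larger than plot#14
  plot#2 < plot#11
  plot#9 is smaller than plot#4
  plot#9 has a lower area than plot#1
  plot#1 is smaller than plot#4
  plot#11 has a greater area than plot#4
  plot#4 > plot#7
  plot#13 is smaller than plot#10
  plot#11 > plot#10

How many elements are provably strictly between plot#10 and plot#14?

The relations place plot#14 below plot#10. An element lies strictly between them when it is forced above plot#14 and also forced below plot#10.
Above plot#14: {plot#13, plot#1, plot#4, plot#11}. Below plot#10: {plot#9, plot#13, plot#7}.
Intersection: {plot#13} — 1.

1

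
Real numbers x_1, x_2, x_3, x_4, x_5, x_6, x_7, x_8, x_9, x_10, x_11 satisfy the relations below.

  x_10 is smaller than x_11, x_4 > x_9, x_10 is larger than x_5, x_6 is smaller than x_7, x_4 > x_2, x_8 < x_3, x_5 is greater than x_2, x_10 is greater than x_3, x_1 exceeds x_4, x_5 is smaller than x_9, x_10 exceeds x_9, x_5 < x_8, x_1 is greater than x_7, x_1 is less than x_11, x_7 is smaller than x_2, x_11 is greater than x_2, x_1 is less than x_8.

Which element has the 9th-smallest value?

The consecutive relations fix a unique order: x_6 < x_7 < x_2 < x_5 < x_9 < x_4 < x_1 < x_8 < x_3 < x_10 < x_11.
The 9th smallest is x_3.

x_3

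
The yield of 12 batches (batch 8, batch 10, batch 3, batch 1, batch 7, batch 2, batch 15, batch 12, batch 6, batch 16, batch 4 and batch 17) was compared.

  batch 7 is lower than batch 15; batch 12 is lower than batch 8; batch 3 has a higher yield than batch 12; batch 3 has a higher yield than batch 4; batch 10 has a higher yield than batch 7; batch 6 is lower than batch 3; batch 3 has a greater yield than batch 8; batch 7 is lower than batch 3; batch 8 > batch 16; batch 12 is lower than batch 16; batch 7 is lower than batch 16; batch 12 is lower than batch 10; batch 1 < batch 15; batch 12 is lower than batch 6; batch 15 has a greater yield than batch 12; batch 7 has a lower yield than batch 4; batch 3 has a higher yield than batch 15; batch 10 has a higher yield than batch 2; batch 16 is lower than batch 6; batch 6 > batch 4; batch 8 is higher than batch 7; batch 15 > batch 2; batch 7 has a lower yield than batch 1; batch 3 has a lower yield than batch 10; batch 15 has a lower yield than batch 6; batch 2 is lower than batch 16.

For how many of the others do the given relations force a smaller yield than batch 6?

From batch 6 the given relations immediately reach batch 12, batch 4, batch 15, batch 16.
From those, batch 7, batch 1, batch 2 — 7 in total.
Nothing else is reachable below batch 6; 7 in all.

7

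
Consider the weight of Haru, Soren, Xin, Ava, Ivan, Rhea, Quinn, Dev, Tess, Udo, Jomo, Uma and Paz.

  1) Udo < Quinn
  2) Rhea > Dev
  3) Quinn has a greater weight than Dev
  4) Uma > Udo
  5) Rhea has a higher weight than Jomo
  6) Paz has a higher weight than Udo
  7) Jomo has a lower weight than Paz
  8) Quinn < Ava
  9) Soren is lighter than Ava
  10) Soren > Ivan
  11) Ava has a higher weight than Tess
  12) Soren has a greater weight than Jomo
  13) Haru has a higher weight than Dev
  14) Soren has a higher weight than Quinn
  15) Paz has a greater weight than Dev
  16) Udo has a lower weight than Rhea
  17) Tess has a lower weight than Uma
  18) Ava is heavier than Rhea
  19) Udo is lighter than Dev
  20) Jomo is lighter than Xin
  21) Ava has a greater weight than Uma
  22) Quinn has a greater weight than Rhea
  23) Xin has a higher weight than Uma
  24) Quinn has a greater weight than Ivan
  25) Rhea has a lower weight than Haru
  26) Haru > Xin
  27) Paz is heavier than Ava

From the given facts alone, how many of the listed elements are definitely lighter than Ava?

9

Directly below Ava: Tess, Uma, Rhea, Quinn, Soren.
One step further: Udo, Jomo, Dev, Ivan (9 so far).
No other element is forced below Ava by the given relations, so the count is 9.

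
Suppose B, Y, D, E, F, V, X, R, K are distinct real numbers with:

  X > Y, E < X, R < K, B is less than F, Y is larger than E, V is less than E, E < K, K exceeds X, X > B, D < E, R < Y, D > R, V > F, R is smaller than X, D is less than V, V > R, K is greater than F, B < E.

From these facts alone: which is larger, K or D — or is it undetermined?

K

Link the given pairs in sequence: D < V; V < E; E < Y; Y < X; X < K.
Together: D < V < E < Y < X < K.
So K is larger.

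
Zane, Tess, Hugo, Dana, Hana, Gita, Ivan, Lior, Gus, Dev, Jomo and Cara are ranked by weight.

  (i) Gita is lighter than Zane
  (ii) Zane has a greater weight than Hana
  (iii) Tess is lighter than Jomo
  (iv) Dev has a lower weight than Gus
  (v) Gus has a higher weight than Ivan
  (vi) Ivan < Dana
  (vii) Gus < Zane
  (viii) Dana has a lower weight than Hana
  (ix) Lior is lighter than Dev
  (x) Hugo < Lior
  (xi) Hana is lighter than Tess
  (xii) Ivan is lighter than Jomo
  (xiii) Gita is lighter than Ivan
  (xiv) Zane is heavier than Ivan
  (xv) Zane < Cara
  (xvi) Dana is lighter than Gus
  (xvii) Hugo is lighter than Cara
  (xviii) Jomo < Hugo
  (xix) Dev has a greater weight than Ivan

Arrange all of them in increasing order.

Gita < Ivan < Dana < Hana < Tess < Jomo < Hugo < Lior < Dev < Gus < Zane < Cara

The consecutive links are each given: Gita < Ivan; Ivan < Dana; Dana < Hana; Hana < Tess; Tess < Jomo; Jomo < Hugo; Hugo < Lior; Lior < Dev; Dev < Gus; Gus < Zane; Zane < Cara.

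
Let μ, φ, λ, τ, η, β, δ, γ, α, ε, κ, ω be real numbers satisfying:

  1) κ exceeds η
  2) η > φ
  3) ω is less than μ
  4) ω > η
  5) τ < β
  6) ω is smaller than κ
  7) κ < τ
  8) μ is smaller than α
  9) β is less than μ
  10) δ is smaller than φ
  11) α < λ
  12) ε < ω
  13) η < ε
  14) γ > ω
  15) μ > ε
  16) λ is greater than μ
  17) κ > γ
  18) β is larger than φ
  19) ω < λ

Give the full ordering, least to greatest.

The consecutive links are each given: δ < φ; φ < η; η < ε; ε < ω; ω < γ; γ < κ; κ < τ; τ < β; β < μ; μ < α; α < λ.

δ < φ < η < ε < ω < γ < κ < τ < β < μ < α < λ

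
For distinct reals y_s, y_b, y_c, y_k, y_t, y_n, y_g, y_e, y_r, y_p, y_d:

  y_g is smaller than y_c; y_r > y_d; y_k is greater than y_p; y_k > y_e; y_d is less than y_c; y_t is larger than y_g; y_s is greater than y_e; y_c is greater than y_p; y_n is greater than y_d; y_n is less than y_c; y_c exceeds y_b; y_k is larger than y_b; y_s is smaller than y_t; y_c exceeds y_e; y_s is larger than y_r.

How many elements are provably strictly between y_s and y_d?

1

Chaining upward from y_d reaches: y_r, y_n, y_c, y_t.
Chaining downward from y_s reaches: y_r, y_e.
Strictly between y_d and y_s are those in both lists: y_r — 1 element.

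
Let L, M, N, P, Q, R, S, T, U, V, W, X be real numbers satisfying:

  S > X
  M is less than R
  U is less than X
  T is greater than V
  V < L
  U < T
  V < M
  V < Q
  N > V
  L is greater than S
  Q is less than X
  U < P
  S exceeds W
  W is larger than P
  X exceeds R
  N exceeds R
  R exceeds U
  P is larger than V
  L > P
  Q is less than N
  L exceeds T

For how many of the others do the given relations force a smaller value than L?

From L the given relations immediately reach V, T, P, S.
From those, U, X, W — 7 in total.
From those, Q, R — 9 in total.
From those, M — 10 in total.
No other element is forced below L by the given relations, so the count is 10.

10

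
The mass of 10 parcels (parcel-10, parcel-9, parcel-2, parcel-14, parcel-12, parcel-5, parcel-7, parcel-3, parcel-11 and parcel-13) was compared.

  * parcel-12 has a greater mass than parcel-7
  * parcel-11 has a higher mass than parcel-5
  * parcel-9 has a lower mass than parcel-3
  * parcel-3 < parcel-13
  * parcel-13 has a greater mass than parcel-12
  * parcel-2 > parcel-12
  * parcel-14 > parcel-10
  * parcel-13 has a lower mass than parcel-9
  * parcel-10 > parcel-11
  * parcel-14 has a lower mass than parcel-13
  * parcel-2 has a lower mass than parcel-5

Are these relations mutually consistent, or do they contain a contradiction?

inconsistent

Chaining the given relations yields parcel-13 < parcel-9 < parcel-3, so parcel-13 < parcel-3. But one relation states parcel-3 < parcel-13. These cannot both hold.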